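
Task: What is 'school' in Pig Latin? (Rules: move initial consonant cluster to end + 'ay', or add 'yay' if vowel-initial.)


'school': move consonant cluster 'sch' to end and add 'ay': 'oolschay'.

oolschay


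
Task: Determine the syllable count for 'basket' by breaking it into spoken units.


Break 'basket' into syllables: bas-ket -> bas | ket = 2 syllables

2 syllables


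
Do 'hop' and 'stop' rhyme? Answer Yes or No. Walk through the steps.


Rime (stressed vowel + following sounds) of 'hop': -op = /ɒp/
Rime of 'stop': -op = /ɒp/
/ɒp/ and /ɒp/ are the same ending sound, so the words rhyme.

Yes


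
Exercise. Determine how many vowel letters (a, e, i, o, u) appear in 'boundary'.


Vowels in 'boundary': o, u, a = 3 vowels.

3


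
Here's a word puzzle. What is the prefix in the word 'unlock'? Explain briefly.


The word 'unlock' = 'un' (prefix) + 'lock' (root). The prefix is 'un'.

un


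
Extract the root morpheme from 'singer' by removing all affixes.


Remove suffix '-er' from 'singer' to get root 'sing'.

sing


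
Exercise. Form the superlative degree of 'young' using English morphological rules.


Apply superlative formation (add -est): 'young' -> 'youngest'.

youngest


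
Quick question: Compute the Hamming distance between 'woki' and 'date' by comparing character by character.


Alignment:
Position 1: 'w' vs 'd' = DIFFER
Position 2: 'o' vs 'a' = DIFFER
Position 3: 'k' vs 't' = DIFFER
Position 4: 'i' vs 'e' = DIFFER
Total differences: 4

4


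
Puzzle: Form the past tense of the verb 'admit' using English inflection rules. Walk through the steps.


Apply rule: Double final consonant and add -ed. 'admit' becomes 'admitted'.

admitted


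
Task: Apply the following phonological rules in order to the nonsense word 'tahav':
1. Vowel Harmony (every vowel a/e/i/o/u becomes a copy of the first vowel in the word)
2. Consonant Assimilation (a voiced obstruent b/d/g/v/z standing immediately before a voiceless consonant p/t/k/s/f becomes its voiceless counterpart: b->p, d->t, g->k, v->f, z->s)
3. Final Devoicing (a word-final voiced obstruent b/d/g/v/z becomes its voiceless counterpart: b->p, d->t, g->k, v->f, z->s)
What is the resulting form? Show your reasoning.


Starting form: 'tahav'
Rule 1: Vowel Harmony: all vowels already match. No change.
Rule 2: Consonant Assimilation: no voiced obstruent (b/d/g/v/z) stands immediately before a voiceless consonant (p/t/k/s/f). No change.
Rule 3: Final Devoicing: word-final voiced obstruent 'v' becomes voiceless 'f'. 'tahav' -> 'tahaf'
Final form: 'tahaf'

tahaf


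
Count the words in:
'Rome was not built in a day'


Split into words: Rome | was | not | built | in | a | day = 7 words.

7


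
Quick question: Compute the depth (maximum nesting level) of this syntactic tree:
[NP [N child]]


Count bracket nesting levels:
'[' at pos 0: depth = 1
'[' at pos 4: depth = 2
Maximum depth reached: 2

2


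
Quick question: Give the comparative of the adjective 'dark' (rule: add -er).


Apply comparative formation (add -er): 'dark' -> 'darker'.

darker


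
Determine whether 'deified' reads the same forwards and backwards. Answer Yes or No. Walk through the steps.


Forward: 'deified'
Reversed: 'deified'
They are identical.

Yes


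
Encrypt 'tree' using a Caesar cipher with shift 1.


Shift each letter by 1: t -> u, r -> s, e -> f, e -> f. Result: 'usff'.

usff


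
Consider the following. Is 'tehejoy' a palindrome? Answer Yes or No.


Forward: 'tehejoy'
Reversed: 'yojehet'
They differ.

No


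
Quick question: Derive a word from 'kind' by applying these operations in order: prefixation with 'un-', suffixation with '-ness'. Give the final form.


Step 1: Add prefix 'un-' to 'kind' = 'unkind'
Step 2: Add suffix '-ness' to 'unkind' = 'unkindness'

unkindness


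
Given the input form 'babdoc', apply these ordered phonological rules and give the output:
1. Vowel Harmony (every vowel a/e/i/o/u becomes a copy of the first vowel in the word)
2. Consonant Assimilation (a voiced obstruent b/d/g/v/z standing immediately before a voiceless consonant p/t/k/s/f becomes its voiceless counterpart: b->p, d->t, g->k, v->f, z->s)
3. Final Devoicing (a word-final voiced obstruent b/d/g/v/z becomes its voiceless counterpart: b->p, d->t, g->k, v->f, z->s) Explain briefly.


Starting form: 'babdoc'
Rule 1: Vowel Harmony: all vowels become 'a' (matching first vowel). 'babdoc' -> 'babdac'
Rule 2: Consonant Assimilation: no voiced obstruent (b/d/g/v/z) stands immediately before a voiceless consonant (p/t/k/s/f). No change.
Rule 3: Final Devoicing: final consonant 'c' is not one of the voiced obstruents b/d/g/v/z. No change.
Final form: 'babdac'

babdac


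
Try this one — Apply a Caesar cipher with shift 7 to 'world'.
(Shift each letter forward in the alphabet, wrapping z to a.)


Shift each letter by 7: w -> d, o -> v, r -> y, l -> s, d -> k. Result: 'dvysk'.

dvysk


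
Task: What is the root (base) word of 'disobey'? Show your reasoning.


Remove prefix 'dis' from 'disobey' to get root 'obey'.

obey


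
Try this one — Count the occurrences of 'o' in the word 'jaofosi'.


Letter 'o' in 'jaofosi': found at position(s) 3, 5 = 2 occurrence(s).

2


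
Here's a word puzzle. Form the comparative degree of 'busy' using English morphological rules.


Apply comparative formation (consonant + y: change y to i, add -er): 'busy' -> 'busier'.

busier


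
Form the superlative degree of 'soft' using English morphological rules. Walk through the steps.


Apply superlative formation (add -est): 'soft' -> 'softest'.

softest


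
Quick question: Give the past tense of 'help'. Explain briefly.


Apply rule: Add -ed. 'help' becomes 'helped'.

helped


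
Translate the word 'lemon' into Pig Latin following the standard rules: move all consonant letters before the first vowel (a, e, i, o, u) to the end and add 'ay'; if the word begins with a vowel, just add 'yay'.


'lemon': move consonant cluster 'l' to end and add 'ay': 'emonlay'.

emonlay


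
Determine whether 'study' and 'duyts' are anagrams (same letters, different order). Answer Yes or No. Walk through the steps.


Sorted letters of 'study': 'dstuy'
Sorted letters of 'duyts': 'dstuy'
They match.

Yes


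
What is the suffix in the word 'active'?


The word 'active' = 'act' (root) + '-ive' (suffix). The suffix is '-ive'.

ive


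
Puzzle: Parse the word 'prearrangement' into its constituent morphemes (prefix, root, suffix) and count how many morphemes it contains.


Step 1: Identify prefix: 'pre' (meaning: before)
Step 2: Identify root: 'arrange'
Step 3: Identify suffix(es): 'ment'
Decomposition: pre- (prefix: before) + arrange (root) + -ment (suffix: action/result)
Total morphemes: 3

3 morphemes (pre- (prefix: before) + arrange (root) + -ment (suffix: action/result))


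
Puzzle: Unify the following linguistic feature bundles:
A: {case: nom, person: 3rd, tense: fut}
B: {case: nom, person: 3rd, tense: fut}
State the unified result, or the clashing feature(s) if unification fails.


Compare features:
case: A=nom vs B=nom -> unified: nom
person: A=3rd vs B=3rd -> unified: 3rd
tense: A=fut vs B=fut -> unified: fut
No clashes found.

Unified: {case: nom, person: 3rd, tense: fut}


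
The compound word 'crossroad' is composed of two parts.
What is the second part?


Split 'crossroad' into 'cross' + 'road'. The second part is 'road'.

road


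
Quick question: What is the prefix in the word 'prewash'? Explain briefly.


The word 'prewash' = 'pre' (prefix) + 'wash' (root). The prefix is 'pre'.

pre


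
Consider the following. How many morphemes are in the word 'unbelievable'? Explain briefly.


Decomposition: un- (prefix) + believe (root) + -able (suffix) = 3 morpheme(s)

3 morphemes


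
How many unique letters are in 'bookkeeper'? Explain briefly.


Unique letters in 'bookkeeper': {b, e, k, o, p, r} = 6 distinct letters.

6


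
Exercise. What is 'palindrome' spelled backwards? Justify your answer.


Reverse 'palindrome' character by character: 'emordnilap'.

emordnilap


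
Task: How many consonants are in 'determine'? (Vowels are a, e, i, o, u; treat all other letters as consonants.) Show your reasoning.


Consonants in 'determine': d, t, r, m, n = 5 consonants.

5


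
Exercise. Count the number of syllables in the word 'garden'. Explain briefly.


Break 'garden' into syllables: gar-den -> gar | den = 2 syllables

2 syllables


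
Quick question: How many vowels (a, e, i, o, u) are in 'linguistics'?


Vowels in 'linguistics': i, u, i, i = 4 vowels.

4


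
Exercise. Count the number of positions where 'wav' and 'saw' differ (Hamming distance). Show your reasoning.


Alignment:
Position 1: 'w' vs 's' = DIFFER
Position 2: 'a' vs 'a' = match
Position 3: 'v' vs 'w' = DIFFER
Total differences: 2

2


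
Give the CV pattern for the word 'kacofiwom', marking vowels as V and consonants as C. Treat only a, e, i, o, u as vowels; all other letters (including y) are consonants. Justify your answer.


Letter mapping: k = C, a = V, c = C, o = V, f = C, i = V, w = C, o = V, m = C.

CVCVCVCVC


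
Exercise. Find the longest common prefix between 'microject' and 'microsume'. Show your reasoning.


Compare from the start: 5 characters match: 'micro'. Mismatch at position 6: 'j' vs 's'.

micro


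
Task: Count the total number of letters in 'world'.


Spell out 'world' and number each letter: w(1), o(2), r(3), l(4), d(5). Total: 5 letters.

5


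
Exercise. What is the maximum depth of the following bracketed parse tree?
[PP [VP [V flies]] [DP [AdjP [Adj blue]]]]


Count bracket nesting levels:
'[' at pos 0: depth = 1
'[' at pos 4: depth = 2
'[' at pos 8: depth = 3
'[' at pos 19: depth = 2
'[' at pos 23: depth = 3
'[' at pos 29: depth = 4
Maximum depth reached: 4

4


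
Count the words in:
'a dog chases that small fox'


Split into words: a | dog | chases | that | small | fox = 6 words.

6


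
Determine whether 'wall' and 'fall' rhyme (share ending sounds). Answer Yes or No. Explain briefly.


Rime (stressed vowel + following sounds) of 'wall': -all = /ɔːl/
Rime of 'fall': -all = /ɔːl/
/ɔːl/ and /ɔːl/ are the same ending sound, so the words rhyme.

Yes


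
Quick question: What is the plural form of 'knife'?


Apply rule: Change -fe to -ves. 'knife' becomes 'knives'.

knives


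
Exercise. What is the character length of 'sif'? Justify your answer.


Spell out 'sif' and number each letter: s(1), i(2), f(3). Total: 3 letters.

3


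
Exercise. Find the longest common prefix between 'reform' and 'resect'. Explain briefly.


Compare from the start: 2 characters match: 're'. Mismatch at position 3: 'f' vs 's'.

re


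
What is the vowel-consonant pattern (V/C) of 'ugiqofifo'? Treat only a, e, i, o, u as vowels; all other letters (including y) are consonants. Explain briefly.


Letter mapping: u = V, g = C, i = V, q = C, o = V, f = C, i = V, f = C, o = V.

VCVCVCVCV


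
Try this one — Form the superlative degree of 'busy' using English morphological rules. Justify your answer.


Apply superlative formation (consonant + y: change y to i, add -est): 'busy' -> 'busiest'.

busiest


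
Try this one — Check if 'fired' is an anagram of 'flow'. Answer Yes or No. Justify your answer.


Sorted letters of 'fired': 'defir'
Sorted letters of 'flow': 'flow'
They do not match.

No


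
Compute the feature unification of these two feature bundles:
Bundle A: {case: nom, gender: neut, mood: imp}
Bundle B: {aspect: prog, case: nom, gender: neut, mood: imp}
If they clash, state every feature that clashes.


Compare features:
aspect: A=_ vs B=prog -> unified: prog
case: A=nom vs B=nom -> unified: nom
gender: A=neut vs B=neut -> unified: neut
mood: A=imp vs B=imp -> unified: imp
No clashes found.

Unified: {aspect: prog, case: nom, gender: neut, mood: imp}


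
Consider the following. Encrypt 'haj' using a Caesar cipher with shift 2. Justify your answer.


Shift each letter by 2: h -> j, a -> c, j -> l. Result: 'jcl'.

jcl


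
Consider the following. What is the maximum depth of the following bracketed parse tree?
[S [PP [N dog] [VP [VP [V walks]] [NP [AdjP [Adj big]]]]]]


Count bracket nesting levels:
'[' at pos 0: depth = 1
'[' at pos 3: depth = 2
'[' at pos 7: depth = 3
'[' at pos 15: depth = 3
'[' at pos 19: depth = 4
'[' at pos 23: depth = 5
'[' at pos 34: depth = 4
'[' at pos 38: depth = 5
'[' at pos 44: depth = 6
Maximum depth reached: 6

6


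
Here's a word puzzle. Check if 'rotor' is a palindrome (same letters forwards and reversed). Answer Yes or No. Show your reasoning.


Forward: 'rotor'
Reversed: 'rotor'
They are identical.

Yes


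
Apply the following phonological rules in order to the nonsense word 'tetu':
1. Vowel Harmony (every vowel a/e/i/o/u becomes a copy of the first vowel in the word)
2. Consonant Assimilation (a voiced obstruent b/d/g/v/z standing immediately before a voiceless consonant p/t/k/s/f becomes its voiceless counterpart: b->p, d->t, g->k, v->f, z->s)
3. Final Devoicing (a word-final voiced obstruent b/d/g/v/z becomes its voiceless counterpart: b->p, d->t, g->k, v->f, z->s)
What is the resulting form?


Starting form: 'tetu'
Rule 1: Vowel Harmony: all vowels become 'e' (matching first vowel). 'tetu' -> 'tete'
Rule 2: Consonant Assimilation: no voiced obstruent (b/d/g/v/z) stands immediately before a voiceless consonant (p/t/k/s/f). No change.
Rule 3: Final Devoicing: the word ends in the vowel 'e', not a consonant. No change.
Final form: 'tete'

tete


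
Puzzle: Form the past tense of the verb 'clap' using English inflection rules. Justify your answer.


Apply rule: Double final consonant and add -ed. 'clap' becomes 'clapped'.

clapped


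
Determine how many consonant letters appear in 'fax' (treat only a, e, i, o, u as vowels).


Consonants in 'fax': f, x = 2 consonants.

2


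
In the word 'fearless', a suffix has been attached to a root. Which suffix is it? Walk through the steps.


The word 'fearless' = 'fear' (root) + '-less' (suffix). The suffix is '-less'.

less


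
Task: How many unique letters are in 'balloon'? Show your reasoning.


Unique letters in 'balloon': {a, b, l, n, o} = 5 distinct letters.

5


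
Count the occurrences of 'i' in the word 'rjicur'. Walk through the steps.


Letter 'i' in 'rjicur': found at position(s) 3 = 1 occurrence(s).

1


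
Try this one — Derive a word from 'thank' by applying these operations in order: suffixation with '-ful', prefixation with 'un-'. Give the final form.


Step 1: Add suffix '-ful' to 'thank' = 'thankful'
Step 2: Add prefix 'un-' to 'thankful' = 'unthankful'

unthankful


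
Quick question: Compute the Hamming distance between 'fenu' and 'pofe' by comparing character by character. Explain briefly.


Alignment:
Position 1: 'f' vs 'p' = DIFFER
Position 2: 'e' vs 'o' = DIFFER
Position 3: 'n' vs 'f' = DIFFER
Position 4: 'u' vs 'e' = DIFFER
Total differences: 4

4


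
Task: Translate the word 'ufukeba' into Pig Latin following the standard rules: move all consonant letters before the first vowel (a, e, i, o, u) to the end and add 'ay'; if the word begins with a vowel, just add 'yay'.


'ufukeba' starts with a vowel, so add 'yay': 'ufukebayay'.

ufukebayay


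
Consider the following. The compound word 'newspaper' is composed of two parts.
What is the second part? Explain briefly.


Split 'newspaper' into 'news' + 'paper'. The second part is 'paper'.

paper


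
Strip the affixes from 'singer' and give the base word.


Remove suffix '-er' from 'singer' to get root 'sing'.

sing


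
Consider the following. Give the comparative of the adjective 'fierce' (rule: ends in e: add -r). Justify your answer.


Apply comparative formation (ends in e: add -r): 'fierce' -> 'fiercer'.

fiercer


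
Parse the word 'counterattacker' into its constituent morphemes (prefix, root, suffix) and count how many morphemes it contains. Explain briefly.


Step 1: Identify prefix: 'counter' (meaning: against)
Step 2: Identify root: 'attack'
Step 3: Identify suffix(es): 'er'
Decomposition: counter- (prefix: against) + attack (root) + -er (suffix: one who)
Total morphemes: 3

3 morphemes (counter- (prefix: against) + attack (root) + -er (suffix: one who))


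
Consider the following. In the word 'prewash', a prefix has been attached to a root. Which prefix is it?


The word 'prewash' = 'pre' (prefix) + 'wash' (root). The prefix is 'pre'.

pre


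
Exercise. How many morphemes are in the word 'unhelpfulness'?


Decomposition: un- (prefix) + help (root) + -ful (suffix) + -ness (suffix) = 4 morpheme(s)

4 morphemes


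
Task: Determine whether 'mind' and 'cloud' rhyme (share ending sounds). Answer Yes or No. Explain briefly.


Rime (stressed vowel + following sounds) of 'mind': -ind = /aɪnd/
Rime of 'cloud': -oud = /aʊd/
/aɪnd/ and /aʊd/ are different ending sounds, so the words do not rhyme.

No


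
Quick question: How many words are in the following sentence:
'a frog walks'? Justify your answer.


Split into words: a | frog | walks = 3 words.

3


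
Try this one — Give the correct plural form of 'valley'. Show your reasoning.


Apply rule: Add -s. 'valley' becomes 'valleys'.

valleys


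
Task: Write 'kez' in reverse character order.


Reverse 'kez' character by character: 'zek'.

zek


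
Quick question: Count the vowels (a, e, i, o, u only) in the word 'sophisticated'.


Vowels in 'sophisticated': o, i, i, a, e = 5 vowels.

5


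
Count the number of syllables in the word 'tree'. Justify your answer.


Break 'tree' into syllables: tree -> tree = 1 syllable

1 syllable


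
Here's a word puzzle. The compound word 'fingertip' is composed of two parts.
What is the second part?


Split 'fingertip' into 'finger' + 'tip'. The second part is 'tip'.

tip


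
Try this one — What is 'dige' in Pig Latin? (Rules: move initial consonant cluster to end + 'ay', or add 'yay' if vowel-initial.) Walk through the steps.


'dige': move consonant cluster 'd' to end and add 'ay': 'igeday'.

igeday


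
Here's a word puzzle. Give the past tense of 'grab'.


Apply rule: Double final consonant and add -ed. 'grab' becomes 'grabbed'.

grabbed


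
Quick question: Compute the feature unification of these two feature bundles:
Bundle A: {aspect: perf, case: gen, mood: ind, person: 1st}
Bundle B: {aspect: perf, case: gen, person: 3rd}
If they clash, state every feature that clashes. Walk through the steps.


Compare features:
aspect: A=perf vs B=perf -> unified: perf
case: A=gen vs B=gen -> unified: gen
mood: A=ind vs B=_ -> unified: ind
person: A=1st vs B=3rd -> CLASH
Clash detected on feature 'person' (1st vs 3rd); unification fails.

CLASH on 'person' (1st vs 3rd)


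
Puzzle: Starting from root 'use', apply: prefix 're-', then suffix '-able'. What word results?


Step 1: Add prefix 're-' to 'use' = 'reuse'
Step 2: Add suffix '-able' to 'reuse' = 'reusable'

reusable


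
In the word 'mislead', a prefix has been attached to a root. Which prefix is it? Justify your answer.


The word 'mislead' = 'mis' (prefix) + 'lead' (root). The prefix is 'mis'.

mis


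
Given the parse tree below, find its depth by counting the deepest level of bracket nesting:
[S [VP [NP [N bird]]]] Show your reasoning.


Count bracket nesting levels:
'[' at pos 0: depth = 1
'[' at pos 3: depth = 2
'[' at pos 7: depth = 3
'[' at pos 11: depth = 4
Maximum depth reached: 4

4


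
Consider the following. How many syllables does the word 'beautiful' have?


Break 'beautiful' into syllables: beau-ti-ful -> beau | ti | ful = 3 syllables

3 syllables


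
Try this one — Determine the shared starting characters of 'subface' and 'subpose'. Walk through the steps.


Compare from the start: 3 characters match: 'sub'. Mismatch at position 4: 'f' vs 'p'.

sub


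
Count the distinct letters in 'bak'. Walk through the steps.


Unique letters in 'bak': {a, b, k} = 3 distinct letters.

3


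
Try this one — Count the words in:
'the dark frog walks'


Split into words: the | dark | frog | walks = 4 words.

4


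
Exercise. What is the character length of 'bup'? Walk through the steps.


Spell out 'bup' and number each letter: b(1), u(2), p(3). Total: 3 letters.

3


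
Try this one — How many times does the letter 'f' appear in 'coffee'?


Letter 'f' in 'coffee': found at position(s) 3, 4 = 2 occurrence(s).

2


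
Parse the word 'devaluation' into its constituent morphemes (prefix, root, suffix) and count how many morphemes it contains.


Step 1: Identify prefix: 'de' (meaning: reverse/remove)
Step 2: Identify root: 'value'
Step 3: Identify suffix(es): 'ation'
Decomposition: de- (prefix: reverse/remove) + value (root) + -ation (suffix: act of)
Total morphemes: 3

3 morphemes (de- (prefix: reverse/remove) + value (root) + -ation (suffix: act of))


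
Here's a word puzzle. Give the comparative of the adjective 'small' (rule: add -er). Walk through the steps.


Apply comparative formation (add -er): 'small' -> 'smaller'.

smaller


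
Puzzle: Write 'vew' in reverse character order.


Reverse 'vew' character by character: 'wev'.

wev


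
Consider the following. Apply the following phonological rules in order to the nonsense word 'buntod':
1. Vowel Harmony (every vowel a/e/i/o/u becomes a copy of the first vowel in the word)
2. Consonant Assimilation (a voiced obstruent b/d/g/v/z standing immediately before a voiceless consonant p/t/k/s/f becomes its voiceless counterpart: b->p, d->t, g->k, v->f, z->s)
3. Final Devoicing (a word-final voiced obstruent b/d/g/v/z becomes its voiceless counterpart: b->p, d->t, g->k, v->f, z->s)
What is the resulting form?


Starting form: 'buntod'
Rule 1: Vowel Harmony: all vowels become 'u' (matching first vowel). 'buntod' -> 'buntud'
Rule 2: Consonant Assimilation: no voiced obstruent (b/d/g/v/z) stands immediately before a voiceless consonant (p/t/k/s/f). No change.
Rule 3: Final Devoicing: word-final voiced obstruent 'd' becomes voiceless 't'. 'buntud' -> 'buntut'
Final form: 'buntut'

buntut


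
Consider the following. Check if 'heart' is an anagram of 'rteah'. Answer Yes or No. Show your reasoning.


Sorted letters of 'heart': 'aehrt'
Sorted letters of 'rteah': 'aehrt'
They match.

Yes


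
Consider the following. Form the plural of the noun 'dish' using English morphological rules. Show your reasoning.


Apply rule: Add -es (sibilant/fricative ending). 'dish' becomes 'dishes'.

dishes


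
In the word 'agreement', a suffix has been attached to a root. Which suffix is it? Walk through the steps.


The word 'agreement' = 'agree' (root) + '-ment' (suffix). The suffix is '-ment'.

ment


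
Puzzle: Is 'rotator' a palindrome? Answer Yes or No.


Forward: 'rotator'
Reversed: 'rotator'
They are identical.

Yes


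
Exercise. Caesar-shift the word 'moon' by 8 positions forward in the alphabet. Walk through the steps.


Shift each letter by 8: m -> u, o -> w, o -> w, n -> v. Result: 'uwwv'.

uwwv


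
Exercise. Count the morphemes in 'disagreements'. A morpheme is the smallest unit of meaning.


Decomposition: dis- (prefix) + agree (root) + -ment (suffix) + -s (plural) = 4 morpheme(s)

4 morphemes


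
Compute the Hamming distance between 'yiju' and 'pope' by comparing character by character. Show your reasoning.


Alignment:
Position 1: 'y' vs 'p' = DIFFER
Position 2: 'i' vs 'o' = DIFFER
Position 3: 'j' vs 'p' = DIFFER
Position 4: 'u' vs 'e' = DIFFER
Total differences: 4

4


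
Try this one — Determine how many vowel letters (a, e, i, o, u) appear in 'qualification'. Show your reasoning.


Vowels in 'qualification': u, a, i, i, a, i, o = 7 vowels.

7


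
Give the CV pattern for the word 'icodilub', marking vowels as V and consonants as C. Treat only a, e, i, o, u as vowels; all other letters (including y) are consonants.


Letter mapping: i = V, c = C, o = V, d = C, i = V, l = C, u = V, b = C.

VCVCVCVC


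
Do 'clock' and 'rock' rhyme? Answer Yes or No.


Rime (stressed vowel + following sounds) of 'clock': -ock = /ɒk/
Rime of 'rock': -ock = /ɒk/
/ɒk/ and /ɒk/ are the same ending sound, so the words rhyme.

Yes


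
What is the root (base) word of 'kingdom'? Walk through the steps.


Remove suffix '-dom' from 'kingdom' to get root 'king'.

king


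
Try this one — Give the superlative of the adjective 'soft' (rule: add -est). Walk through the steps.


Apply superlative formation (add -est): 'soft' -> 'softest'.

softest


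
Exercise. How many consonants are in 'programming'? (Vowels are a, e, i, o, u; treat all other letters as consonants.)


Consonants in 'programming': p, r, g, r, m, m, n, g = 8 consonants.

8


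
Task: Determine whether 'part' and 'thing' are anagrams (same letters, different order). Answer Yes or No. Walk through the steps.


Sorted letters of 'part': 'aprt'
Sorted letters of 'thing': 'ghint'
They do not match.

No


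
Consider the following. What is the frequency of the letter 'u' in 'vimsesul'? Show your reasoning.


Letter 'u' in 'vimsesul': found at position(s) 7 = 1 occurrence(s).

1


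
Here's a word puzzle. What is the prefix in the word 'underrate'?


The word 'underrate' = 'under' (prefix) + 'rate' (root). The prefix is 'under'.

under


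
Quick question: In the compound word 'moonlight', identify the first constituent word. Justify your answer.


Split 'moonlight' into 'moon' + 'light'. The first part is 'moon'.

moon


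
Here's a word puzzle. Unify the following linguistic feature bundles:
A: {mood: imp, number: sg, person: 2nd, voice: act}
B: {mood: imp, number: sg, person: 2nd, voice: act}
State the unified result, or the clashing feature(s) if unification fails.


Compare features:
mood: A=imp vs B=imp -> unified: imp
number: A=sg vs B=sg -> unified: sg
person: A=2nd vs B=2nd -> unified: 2nd
voice: A=act vs B=act -> unified: act
No clashes found.

Unified: {mood: imp, number: sg, person: 2nd, voice: act}


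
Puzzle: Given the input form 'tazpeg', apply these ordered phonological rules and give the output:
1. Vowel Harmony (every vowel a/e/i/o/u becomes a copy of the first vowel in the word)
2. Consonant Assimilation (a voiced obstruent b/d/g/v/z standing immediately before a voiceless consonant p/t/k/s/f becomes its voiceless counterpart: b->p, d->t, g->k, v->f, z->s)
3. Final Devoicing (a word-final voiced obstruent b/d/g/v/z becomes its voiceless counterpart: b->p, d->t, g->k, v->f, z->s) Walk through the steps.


Starting form: 'tazpeg'
Rule 1: Vowel Harmony: all vowels become 'a' (matching first vowel). 'tazpeg' -> 'tazpag'
Rule 2: Consonant Assimilation: voiced obstruent before voiceless consonant becomes voiceless ('zp' -> 'sp'). 'tazpag' -> 'taspag'
Rule 3: Final Devoicing: word-final voiced obstruent 'g' becomes voiceless 'k'. 'taspag' -> 'taspak'
Final form: 'taspak'

taspak


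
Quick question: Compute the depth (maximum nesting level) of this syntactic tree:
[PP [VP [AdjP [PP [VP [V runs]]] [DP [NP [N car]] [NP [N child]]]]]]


Count bracket nesting levels:
'[' at pos 0: depth = 1
'[' at pos 4: depth = 2
'[' at pos 8: depth = 3
'[' at pos 14: depth = 4
'[' at pos 18: depth = 5
'[' at pos 22: depth = 6
'[' at pos 33: depth = 4
'[' at pos 37: depth = 5
'[' at pos 41: depth = 6
'[' at pos 50: depth = 5
'[' at pos 54: depth = 6
Maximum depth reached: 6

6


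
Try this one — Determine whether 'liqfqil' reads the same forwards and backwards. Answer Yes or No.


Forward: 'liqfqil'
Reversed: 'liqfqil'
They are identical.

Yes


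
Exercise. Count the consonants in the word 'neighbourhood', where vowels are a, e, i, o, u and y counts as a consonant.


Consonants in 'neighbourhood': n, g, h, b, r, h, d = 7 consonants.

7


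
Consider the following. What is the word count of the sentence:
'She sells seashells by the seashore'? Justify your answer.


Split into words: She | sells | seashells | by | the | seashore = 6 words.

6


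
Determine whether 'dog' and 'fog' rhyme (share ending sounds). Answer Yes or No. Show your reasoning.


Rime (stressed vowel + following sounds) of 'dog': -og = /ɒg/
Rime of 'fog': -og = /ɒg/
/ɒg/ and /ɒg/ are the same ending sound, so the words rhyme.

Yes


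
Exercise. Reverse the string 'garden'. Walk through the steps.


Reverse 'garden' character by character: 'nedrag'.

nedrag


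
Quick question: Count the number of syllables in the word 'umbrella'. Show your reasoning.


Break 'umbrella' into syllables: um-brel-la -> um | brel | la = 3 syllables

3 syllables


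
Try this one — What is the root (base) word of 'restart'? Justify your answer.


Remove prefix 're' from 'restart' to get root 'start'.

start


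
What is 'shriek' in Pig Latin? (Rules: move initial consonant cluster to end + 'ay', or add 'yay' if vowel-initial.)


'shriek': move consonant cluster 'shr' to end and add 'ay': 'iekshray'.

iekshray


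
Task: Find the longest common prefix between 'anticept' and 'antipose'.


Compare from the start: 4 characters match: 'anti'. Mismatch at position 5: 'c' vs 'p'.

anti


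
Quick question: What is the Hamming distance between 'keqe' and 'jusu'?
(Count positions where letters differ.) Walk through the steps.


Alignment:
Position 1: 'k' vs 'j' = DIFFER
Position 2: 'e' vs 'u' = DIFFER
Position 3: 'q' vs 's' = DIFFER
Position 4: 'e' vs 'u' = DIFFER
Total differences: 4

4


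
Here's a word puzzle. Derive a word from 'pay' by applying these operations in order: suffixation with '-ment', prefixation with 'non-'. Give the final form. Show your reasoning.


Step 1: Add suffix '-ment' to 'pay' = 'payment'
Step 2: Add prefix 'non-' to 'payment' = 'nonpayment'

nonpayment


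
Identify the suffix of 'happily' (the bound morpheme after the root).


The word 'happily' = 'happy' (root) + '-ly' (suffix). The suffix is '-ly'.

ly


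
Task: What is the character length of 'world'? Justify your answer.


Spell out 'world' and number each letter: w(1), o(2), r(3), l(4), d(5). Total: 5 letters.

5


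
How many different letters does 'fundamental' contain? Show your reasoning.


Unique letters in 'fundamental': {a, d, e, f, l, m, n, t, u} = 9 distinct letters.

9


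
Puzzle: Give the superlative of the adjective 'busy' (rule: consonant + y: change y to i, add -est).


Apply superlative formation (consonant + y: change y to i, add -est): 'busy' -> 'busiest'.

busiest


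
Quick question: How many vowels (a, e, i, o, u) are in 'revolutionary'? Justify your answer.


Vowels in 'revolutionary': e, o, u, i, o, a = 6 vowels.

6


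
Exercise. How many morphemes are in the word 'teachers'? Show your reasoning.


Decomposition: teach (root) + -er (suffix) + -s (plural) = 3 morpheme(s)

3 morphemes


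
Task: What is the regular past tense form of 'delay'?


Apply rule: Add -ed. 'delay' becomes 'delayed'.

delayed


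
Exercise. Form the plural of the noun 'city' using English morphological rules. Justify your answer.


Apply rule: Change -y to -ies (consonant + y). 'city' becomes 'cities'.

cities


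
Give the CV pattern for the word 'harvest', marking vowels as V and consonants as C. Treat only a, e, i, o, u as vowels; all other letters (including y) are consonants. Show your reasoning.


Letter mapping: h = C, a = V, r = C, v = C, e = V, s = C, t = C.

CVCCVCC


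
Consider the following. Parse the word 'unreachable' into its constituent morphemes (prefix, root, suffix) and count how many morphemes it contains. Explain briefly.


Step 1: Identify prefix: 'un' (meaning: not/reverse)
Step 2: Identify root: 'reach'
Step 3: Identify suffix(es): 'able'
Decomposition: un- (prefix: not/reverse) + reach (root) + -able (suffix: capable of)
Total morphemes: 3

3 morphemes (un- (prefix: not/reverse) + reach (root) + -able (suffix: capable of))


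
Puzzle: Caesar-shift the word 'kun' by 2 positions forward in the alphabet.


Shift each letter by 2: k -> m, u -> w, n -> p. Result: 'mwp'.

mwp


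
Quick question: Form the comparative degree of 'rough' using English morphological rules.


Apply comparative formation (add -er): 'rough' -> 'rougher'.

rougher


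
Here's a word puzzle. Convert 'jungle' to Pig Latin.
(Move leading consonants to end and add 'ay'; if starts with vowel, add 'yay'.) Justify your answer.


'jungle': move consonant cluster 'j' to end and add 'ay': 'unglejay'.

unglejay


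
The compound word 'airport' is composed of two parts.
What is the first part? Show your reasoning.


Split 'airport' into 'air' + 'port'. The first part is 'air'.

air


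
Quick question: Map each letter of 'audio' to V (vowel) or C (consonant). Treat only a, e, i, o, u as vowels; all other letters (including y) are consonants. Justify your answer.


Letter mapping: a = V, u = V, d = C, i = V, o = V.

VVCVV


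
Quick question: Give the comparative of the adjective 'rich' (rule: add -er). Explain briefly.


Apply comparative formation (add -er): 'rich' -> 'richer'.

richer


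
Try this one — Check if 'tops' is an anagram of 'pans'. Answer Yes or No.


Sorted letters of 'tops': 'opst'
Sorted letters of 'pans': 'anps'
They do not match.

No


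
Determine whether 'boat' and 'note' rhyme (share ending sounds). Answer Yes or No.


Rime (stressed vowel + following sounds) of 'boat': -oat = /oʊt/
Rime of 'note': -ote = /oʊt/
/oʊt/ and /oʊt/ are the same ending sound, so the words rhyme.

Yes


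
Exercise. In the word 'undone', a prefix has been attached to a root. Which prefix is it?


The word 'undone' = 'un' (prefix) + 'done' (root). The prefix is 'un'.

un


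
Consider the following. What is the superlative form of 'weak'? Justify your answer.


Apply superlative formation (add -est): 'weak' -> 'weakest'.

weakest


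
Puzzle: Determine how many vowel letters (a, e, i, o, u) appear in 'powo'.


Vowels in 'powo': o, o = 2 vowels.

2


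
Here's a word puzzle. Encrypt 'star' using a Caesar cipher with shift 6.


Shift each letter by 6: s -> y, t -> z, a -> g, r -> x. Result: 'yzgx'.

yzgx


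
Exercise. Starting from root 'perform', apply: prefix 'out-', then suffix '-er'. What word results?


Step 1: Add prefix 'out-' to 'perform' = 'outperform'
Step 2: Add suffix '-er' to 'outperform' = 'outperformer'

outperformer


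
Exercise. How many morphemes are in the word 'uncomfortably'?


Decomposition: un- (prefix) + comfort (root) + -able (suffix) + -ly (suffix) = 4 morpheme(s)

4 morphemes


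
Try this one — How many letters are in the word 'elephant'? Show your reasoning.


Spell out 'elephant' and number each letter: e(1), l(2), e(3), p(4), h(5), a(6), n(7), t(8). Total: 8 letters.

8


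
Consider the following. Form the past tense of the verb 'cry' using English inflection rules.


Apply rule: Change -y to -ied. 'cry' becomes 'cried'.

cried


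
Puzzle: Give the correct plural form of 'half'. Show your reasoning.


Apply rule: Change -f to -ves. 'half' becomes 'halves'.

halves


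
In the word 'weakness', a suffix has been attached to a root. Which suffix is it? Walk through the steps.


The word 'weakness' = 'weak' (root) + '-ness' (suffix). The suffix is '-ness'.

ness


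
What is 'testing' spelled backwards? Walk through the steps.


Reverse 'testing' character by character: 'gnitset'.

gnitset


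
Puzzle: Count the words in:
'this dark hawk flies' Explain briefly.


Split into words: this | dark | hawk | flies = 4 words.

4


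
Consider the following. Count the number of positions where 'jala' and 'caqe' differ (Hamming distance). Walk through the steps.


Alignment:
Position 1: 'j' vs 'c' = DIFFER
Position 2: 'a' vs 'a' = match
Position 3: 'l' vs 'q' = DIFFER
Position 4: 'a' vs 'e' = DIFFER
Total differences: 3

3


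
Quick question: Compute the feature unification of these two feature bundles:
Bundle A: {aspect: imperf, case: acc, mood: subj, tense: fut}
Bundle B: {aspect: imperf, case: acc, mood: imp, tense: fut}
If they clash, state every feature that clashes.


Compare features:
aspect: A=imperf vs B=imperf -> unified: imperf
case: A=acc vs B=acc -> unified: acc
mood: A=subj vs B=imp -> CLASH
tense: A=fut vs B=fut -> unified: fut
Clash detected on feature 'mood' (subj vs imp); unification fails.

CLASH on 'mood' (subj vs imp)


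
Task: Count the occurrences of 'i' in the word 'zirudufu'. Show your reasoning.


Letter 'i' in 'zirudufu': found at position(s) 2 = 1 occurrence(s).

1


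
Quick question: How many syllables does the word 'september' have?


Break 'september' into syllables: sep-tem-ber -> sep | tem | ber = 3 syllables

3 syllables


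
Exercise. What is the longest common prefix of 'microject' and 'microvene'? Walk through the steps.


Compare from the start: 5 characters match: 'micro'. Mismatch at position 6: 'j' vs 'v'.

micro


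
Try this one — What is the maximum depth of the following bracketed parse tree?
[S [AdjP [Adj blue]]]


Count bracket nesting levels:
'[' at pos 0: depth = 1
'[' at pos 3: depth = 2
'[' at pos 9: depth = 3
Maximum depth reached: 3

3


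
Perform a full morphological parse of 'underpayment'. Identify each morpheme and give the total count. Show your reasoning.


Step 1: Identify prefix: 'under' (meaning: beneath/insufficient)
Step 2: Identify root: 'pay'
Step 3: Identify suffix(es): 'ment'
Decomposition: under- (prefix: beneath/insufficient) + pay (root) + -ment (suffix: action/result)
Total morphemes: 3

3 morphemes (under- (prefix: beneath/insufficient) + pay (root) + -ment (suffix: action/result))


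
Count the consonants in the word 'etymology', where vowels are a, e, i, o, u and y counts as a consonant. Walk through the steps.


Consonants in 'etymology': t, y, m, l, g, y = 6 consonants.

6


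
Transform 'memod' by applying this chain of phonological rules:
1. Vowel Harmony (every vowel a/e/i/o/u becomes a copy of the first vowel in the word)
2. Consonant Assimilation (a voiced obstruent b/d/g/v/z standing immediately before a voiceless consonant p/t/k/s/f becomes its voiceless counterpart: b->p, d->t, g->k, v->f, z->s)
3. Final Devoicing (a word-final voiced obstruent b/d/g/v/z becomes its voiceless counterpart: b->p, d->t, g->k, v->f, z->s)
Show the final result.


Starting form: 'memod'
Rule 1: Vowel Harmony: all vowels become 'e' (matching first vowel). 'memod' -> 'memed'
Rule 2: Consonant Assimilation: no voiced obstruent (b/d/g/v/z) stands immediately before a voiceless consonant (p/t/k/s/f). No change.
Rule 3: Final Devoicing: word-final voiced obstruent 'd' becomes voiceless 't'. 'memed' -> 'memet'
Final form: 'memet'

memet


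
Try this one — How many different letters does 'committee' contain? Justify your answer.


Unique letters in 'committee': {c, e, i, m, o, t} = 6 distinct letters.

6


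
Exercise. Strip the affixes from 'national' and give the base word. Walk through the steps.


Remove suffix '-al' from 'national' to get root 'nation'.

nation


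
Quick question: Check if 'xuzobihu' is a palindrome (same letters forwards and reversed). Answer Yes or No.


Forward: 'xuzobihu'
Reversed: 'uhibozux'
They differ.

No


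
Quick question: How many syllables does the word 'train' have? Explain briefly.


Break 'train' into syllables: train -> train = 1 syllable

1 syllable


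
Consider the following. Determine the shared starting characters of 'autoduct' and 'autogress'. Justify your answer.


Compare from the start: 4 characters match: 'auto'. Mismatch at position 5: 'd' vs 'g'.

auto
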